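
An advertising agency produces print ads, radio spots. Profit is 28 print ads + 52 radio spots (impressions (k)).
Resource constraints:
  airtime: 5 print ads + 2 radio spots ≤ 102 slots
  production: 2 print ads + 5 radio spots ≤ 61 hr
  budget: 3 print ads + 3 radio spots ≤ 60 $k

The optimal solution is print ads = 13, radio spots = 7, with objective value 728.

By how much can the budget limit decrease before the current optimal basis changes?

Binding constraints: production, budget. The basis is B = [[2,5],[3,3]] with det -9.
Per unit decrease in budget, x* moves by d = (-0.5556, 0.2222).
The basis stays optimal until print ads reaches 0; allowable decrease = 23.4 $k.

23.4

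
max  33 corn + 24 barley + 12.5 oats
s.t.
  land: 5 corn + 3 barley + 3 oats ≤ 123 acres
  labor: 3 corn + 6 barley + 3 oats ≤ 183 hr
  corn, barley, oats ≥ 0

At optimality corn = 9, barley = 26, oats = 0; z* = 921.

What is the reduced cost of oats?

Check each constraint at x*: land 123/123 (tight); labor 183/183 (tight).
Dual feasibility on the basic columns requires 5·y_land + 3·y_labor = 33, 3·y_land + 6·y_labor = 24.
→ y_land = 6 and y_labor = 1.
Reduced cost of oats: c₃ − yᵀa₃ = 12.5 − (6·3 + 1·3) = 12.5 − 21 = -8.5.

-8.5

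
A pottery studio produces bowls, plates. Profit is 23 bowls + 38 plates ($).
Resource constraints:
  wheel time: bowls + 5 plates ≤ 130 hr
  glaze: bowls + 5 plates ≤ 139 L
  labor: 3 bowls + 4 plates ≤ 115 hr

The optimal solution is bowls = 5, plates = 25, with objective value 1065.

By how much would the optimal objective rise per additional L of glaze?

0

Binding: wheel time and labor. Non-binding: glaze (9 unused).
Since glaze is not tight, its dual is 0.
Dual feasibility on the basic columns requires 1·y_wheel time + 3·y_labor = 23, 5·y_wheel time + 4·y_labor = 38.
Solving: y_wheel time = 2, y_labor = 7.
Shadow price of glaze = 0.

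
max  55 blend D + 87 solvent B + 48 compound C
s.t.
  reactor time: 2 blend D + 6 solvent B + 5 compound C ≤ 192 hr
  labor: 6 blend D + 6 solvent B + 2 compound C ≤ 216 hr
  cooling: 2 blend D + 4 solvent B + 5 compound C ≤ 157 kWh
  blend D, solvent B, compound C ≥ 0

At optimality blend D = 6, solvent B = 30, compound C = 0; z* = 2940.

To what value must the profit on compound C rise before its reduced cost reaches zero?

Binding: reactor time and labor. Non-binding: cooling (25 unused).
By complementary slackness, y = 0 for the non-binding constraint.
Dual feasibility on the basic columns requires 2·y_reactor time + 6·y_labor = 55, 6·y_reactor time + 6·y_labor = 87.
This yields shadow prices y_reactor time = 8, y_labor = 6.5.
compound C enters the basis when its profit ≥ yᵀa₃ = 8·5 + 6.5·2 = 53.

53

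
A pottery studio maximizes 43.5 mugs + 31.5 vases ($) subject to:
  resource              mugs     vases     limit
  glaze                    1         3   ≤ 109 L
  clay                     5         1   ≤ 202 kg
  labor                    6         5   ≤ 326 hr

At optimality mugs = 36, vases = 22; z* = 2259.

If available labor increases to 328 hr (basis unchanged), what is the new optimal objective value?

Check each constraint at x*: glaze 102/109 (slack 7); clay 202/202 (tight); labor 326/326 (tight).
By complementary slackness, y = 0 for the non-binding constraint.
From A_Bᵀ y = c: 5·y_clay + 6·y_labor = 43.5; 1·y_clay + 5·y_labor = 31.5.
This yields shadow prices y_clay = 1.5, y_labor = 6.
Δz = y_labor·Δb = 6 × (2) = 12, so new z* = 2259 + 12 = 2271.

2271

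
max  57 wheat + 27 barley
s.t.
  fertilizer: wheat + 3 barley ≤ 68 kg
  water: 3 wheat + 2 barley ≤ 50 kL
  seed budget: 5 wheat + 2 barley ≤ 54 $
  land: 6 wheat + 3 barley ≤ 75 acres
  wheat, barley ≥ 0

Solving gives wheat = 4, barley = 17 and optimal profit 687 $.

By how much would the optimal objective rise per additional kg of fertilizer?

Binding: seed budget and land. Non-binding: fertilizer (13 unused), water (4 unused).
By complementary slackness, y = 0 for the non-binding constraints.
From A_Bᵀ y = c: 5·y_seed budget + 6·y_land = 57; 2·y_seed budget + 3·y_land = 27.
This yields shadow prices y_seed budget = 3, y_land = 7.
Shadow price of fertilizer = 0.

0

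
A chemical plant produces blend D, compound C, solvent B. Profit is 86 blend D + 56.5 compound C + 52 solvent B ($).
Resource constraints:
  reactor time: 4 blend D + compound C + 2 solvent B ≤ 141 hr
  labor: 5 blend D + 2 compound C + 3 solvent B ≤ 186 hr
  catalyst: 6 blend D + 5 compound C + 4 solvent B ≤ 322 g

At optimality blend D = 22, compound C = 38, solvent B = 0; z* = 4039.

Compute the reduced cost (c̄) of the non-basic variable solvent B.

-3

Check each constraint at x*: reactor time 126/141 (slack 15); labor 186/186 (tight); catalyst 322/322 (tight).
By complementary slackness, y = 0 for the non-binding constraint.
From A_Bᵀ y = c: 5·y_labor + 6·y_catalyst = 86; 2·y_labor + 5·y_catalyst = 56.5.
→ y_labor = 7 and y_catalyst = 8.5.
Reduced cost of solvent B: c₃ − yᵀa₃ = 52 − (7·3 + 8.5·4) = 52 − 55 = -3.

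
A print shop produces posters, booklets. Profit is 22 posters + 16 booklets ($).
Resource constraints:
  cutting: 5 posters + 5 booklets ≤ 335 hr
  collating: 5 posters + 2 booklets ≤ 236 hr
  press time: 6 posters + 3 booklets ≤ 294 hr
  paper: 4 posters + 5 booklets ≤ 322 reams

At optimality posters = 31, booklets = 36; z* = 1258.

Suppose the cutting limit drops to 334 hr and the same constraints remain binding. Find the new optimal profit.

1256

Check each constraint at x*: cutting 335/335 (tight); collating 227/236 (slack 9); press time 294/294 (tight); paper 304/322 (slack 18).
Slack constraints have shadow price 0 (complementary slackness).
The binding rows give the dual system: 5·y_cutting + 6·y_press time = 22 and 5·y_cutting + 3·y_press time = 16.
Solving: y_cutting = 2, y_press time = 2.
Δz = y_cutting·Δb = 2 × (-1) = -2, so new z* = 1258 − 2 = 1256.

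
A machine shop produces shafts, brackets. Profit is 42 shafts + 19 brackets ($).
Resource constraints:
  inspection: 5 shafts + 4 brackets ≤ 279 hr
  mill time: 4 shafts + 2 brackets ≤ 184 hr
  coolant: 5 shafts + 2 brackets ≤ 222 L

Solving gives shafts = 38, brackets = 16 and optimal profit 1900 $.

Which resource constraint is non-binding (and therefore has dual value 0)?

inspection: 254/279 (slack 25)
mill time: 184/184 (binding)
coolant: 222/222 (binding)
By complementary slackness, a constraint with positive slack has shadow price 0 → inspection.

inspection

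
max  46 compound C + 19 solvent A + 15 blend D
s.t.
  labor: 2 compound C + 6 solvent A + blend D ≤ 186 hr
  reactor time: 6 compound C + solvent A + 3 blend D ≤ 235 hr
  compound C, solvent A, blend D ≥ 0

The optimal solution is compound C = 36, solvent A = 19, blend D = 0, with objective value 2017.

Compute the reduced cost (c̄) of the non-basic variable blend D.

-8

At the optimum: labor uses 186 of 186 (binding); reactor time uses 235 of 235 (binding).
Dual feasibility on the basic columns requires 2·y_labor + 6·y_reactor time = 46, 6·y_labor + 1·y_reactor time = 19.
Solving: y_labor = 2, y_reactor time = 7.
Reduced cost of blend D: c₃ − yᵀa₃ = 15 − (2·1 + 7·3) = 15 − 23 = -8.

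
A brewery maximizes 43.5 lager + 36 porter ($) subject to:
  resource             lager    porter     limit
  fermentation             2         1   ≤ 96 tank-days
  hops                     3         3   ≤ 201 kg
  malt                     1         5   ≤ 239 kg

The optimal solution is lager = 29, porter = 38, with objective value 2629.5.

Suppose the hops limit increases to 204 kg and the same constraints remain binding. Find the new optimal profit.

Check each constraint at x*: fermentation 96/96 (tight); hops 201/201 (tight); malt 219/239 (slack 20).
Slack constraints have shadow price 0 (complementary slackness).
From A_Bᵀ y = c: 2·y_fermentation + 3·y_hops = 43.5; 1·y_fermentation + 3·y_hops = 36.
→ y_fermentation = 7.5 and y_hops = 9.5.
Δz = y_hops·Δb = 9.5 × (3) = 28.5, so new z* = 2629.5 + 28.5 = 2658.

2658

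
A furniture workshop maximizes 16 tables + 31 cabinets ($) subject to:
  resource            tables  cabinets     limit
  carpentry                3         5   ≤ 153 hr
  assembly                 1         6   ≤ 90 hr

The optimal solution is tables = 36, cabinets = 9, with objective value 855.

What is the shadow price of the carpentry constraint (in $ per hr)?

5

At the optimum: carpentry uses 153 of 153 (binding); assembly uses 90 of 90 (binding).
Dual feasibility on the basic columns requires 3·y_carpentry + 1·y_assembly = 16, 5·y_carpentry + 6·y_assembly = 31.
This yields shadow prices y_carpentry = 5, y_assembly = 1.
Shadow price of carpentry = 5.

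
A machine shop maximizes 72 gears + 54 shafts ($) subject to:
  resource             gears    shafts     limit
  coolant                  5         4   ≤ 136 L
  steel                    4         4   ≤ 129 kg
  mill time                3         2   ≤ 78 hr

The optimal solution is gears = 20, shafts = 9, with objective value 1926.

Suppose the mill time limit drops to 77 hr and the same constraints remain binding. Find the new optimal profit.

Binding: coolant and mill time. Non-binding: steel (13 unused).
Slack constraints have shadow price 0 (complementary slackness).
Dual feasibility on the basic columns requires 5·y_coolant + 3·y_mill time = 72, 4·y_coolant + 2·y_mill time = 54.
→ y_coolant = 9 and y_mill time = 9.
Δz = y_mill time·Δb = 9 × (-1) = -9, so new z* = 1926 − 9 = 1917.

1917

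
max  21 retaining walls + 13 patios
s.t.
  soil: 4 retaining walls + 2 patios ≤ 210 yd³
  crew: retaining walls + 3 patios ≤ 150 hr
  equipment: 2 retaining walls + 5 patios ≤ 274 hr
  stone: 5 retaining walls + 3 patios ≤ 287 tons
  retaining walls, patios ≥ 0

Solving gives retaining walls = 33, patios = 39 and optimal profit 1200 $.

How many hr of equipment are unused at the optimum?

equipment used = 2·33 + 5·39 = 261; slack = 274 − 261 = 13.

13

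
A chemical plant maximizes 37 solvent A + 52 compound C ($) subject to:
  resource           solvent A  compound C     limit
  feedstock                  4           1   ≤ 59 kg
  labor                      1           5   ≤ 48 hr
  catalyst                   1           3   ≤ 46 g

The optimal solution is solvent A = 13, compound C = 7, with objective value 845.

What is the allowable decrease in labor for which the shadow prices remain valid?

Binding constraints: feedstock, labor. The basis is B = [[4,1],[1,5]] with det 19.
Per unit decrease in labor, x* moves by d = (0.0526, -0.2105).
The basis stays optimal until compound C reaches 0; allowable decrease = 33.25 hr.

33.25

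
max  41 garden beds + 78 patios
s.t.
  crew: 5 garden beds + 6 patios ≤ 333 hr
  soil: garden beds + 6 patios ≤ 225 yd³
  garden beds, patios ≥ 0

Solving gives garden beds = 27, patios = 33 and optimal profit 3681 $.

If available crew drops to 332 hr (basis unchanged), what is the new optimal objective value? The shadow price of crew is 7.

3674

Δb = -1, so new z* = 3681 + (7)·(-1) = 3681 − 7 = 3674.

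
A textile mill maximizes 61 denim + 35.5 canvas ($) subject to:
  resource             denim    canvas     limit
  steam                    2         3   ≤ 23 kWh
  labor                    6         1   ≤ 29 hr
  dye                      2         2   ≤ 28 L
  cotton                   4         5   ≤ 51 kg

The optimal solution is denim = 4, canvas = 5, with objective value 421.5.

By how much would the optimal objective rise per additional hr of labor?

7

At the optimum: steam uses 23 of 23 (binding); labor uses 29 of 29 (binding); dye uses 18 of 28 (slack = 10); cotton uses 41 of 51 (slack = 10).
Slack constraints have shadow price 0 (complementary slackness).
The binding rows give the dual system: 2·y_steam + 6·y_labor = 61 and 3·y_steam + 1·y_labor = 35.5.
→ y_steam = 9.5 and y_labor = 7.
Shadow price of labor = 7.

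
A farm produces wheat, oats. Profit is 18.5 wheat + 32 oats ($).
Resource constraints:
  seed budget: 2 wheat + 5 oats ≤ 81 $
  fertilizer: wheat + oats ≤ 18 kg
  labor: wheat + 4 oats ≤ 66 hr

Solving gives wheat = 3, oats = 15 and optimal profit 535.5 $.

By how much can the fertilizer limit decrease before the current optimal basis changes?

1.8

Binding constraints: seed budget, fertilizer. The basis is B = [[2,5],[1,1]] with det -3.
Per unit decrease in fertilizer, x* moves by d = (-1.6667, 0.6667).
The basis stays optimal until wheat reaches 0; allowable decrease = 1.8 kg.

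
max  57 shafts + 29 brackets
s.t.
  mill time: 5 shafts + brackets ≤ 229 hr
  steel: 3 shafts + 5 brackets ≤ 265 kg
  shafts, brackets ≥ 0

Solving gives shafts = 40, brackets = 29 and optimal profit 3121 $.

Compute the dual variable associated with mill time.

9

Both mill time and steel are binding at x*.
From A_Bᵀ y = c: 5·y_mill time + 3·y_steel = 57; 1·y_mill time + 5·y_steel = 29.
Solving: y_mill time = 9, y_steel = 4.
Shadow price of mill time = 9.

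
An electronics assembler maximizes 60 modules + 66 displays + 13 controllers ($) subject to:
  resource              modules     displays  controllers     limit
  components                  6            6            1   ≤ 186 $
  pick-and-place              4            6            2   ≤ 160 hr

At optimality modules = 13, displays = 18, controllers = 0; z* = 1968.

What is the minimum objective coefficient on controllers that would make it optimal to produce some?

At the optimum: components uses 186 of 186 (binding); pick-and-place uses 160 of 160 (binding).
From A_Bᵀ y = c: 6·y_components + 4·y_pick-and-place = 60; 6·y_components + 6·y_pick-and-place = 66.
Solving: y_components = 8, y_pick-and-place = 3.
controllers enters the basis when its profit ≥ yᵀa₃ = 8·1 + 3·2 = 14.

14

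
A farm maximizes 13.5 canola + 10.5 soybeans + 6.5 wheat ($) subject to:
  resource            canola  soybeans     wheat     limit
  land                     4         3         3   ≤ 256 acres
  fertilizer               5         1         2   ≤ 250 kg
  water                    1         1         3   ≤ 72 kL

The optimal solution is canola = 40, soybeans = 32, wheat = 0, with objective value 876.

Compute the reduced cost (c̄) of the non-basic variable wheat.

-7

Check each constraint at x*: land 256/256 (tight); fertilizer 232/250 (slack 18); water 72/72 (tight).
Since fertilizer is not tight, its dual is 0.
The binding rows give the dual system: 4·y_land + 1·y_water = 13.5 and 3·y_land + 1·y_water = 10.5.
→ y_land = 3 and y_water = 1.5.
Reduced cost of wheat: c₃ − yᵀa₃ = 6.5 − (3·3 + 1.5·3) = 6.5 − 13.5 = -7.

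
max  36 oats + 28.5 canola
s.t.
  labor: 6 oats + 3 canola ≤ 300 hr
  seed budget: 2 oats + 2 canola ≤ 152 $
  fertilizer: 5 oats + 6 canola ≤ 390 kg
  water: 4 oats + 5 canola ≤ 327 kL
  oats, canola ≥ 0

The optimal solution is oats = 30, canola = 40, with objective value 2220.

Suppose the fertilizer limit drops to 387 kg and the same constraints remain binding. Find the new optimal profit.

Check each constraint at x*: labor 300/300 (tight); seed budget 140/152 (slack 12); fertilizer 390/390 (tight); water 320/327 (slack 7).
Slack constraints have shadow price 0 (complementary slackness).
The binding rows give the dual system: 6·y_labor + 5·y_fertilizer = 36 and 3·y_labor + 6·y_fertilizer = 28.5.
Solving: y_labor = 3.5, y_fertilizer = 3.
Δz = y_fertilizer·Δb = 3 × (-3) = -9, so new z* = 2220 − 9 = 2211.

2211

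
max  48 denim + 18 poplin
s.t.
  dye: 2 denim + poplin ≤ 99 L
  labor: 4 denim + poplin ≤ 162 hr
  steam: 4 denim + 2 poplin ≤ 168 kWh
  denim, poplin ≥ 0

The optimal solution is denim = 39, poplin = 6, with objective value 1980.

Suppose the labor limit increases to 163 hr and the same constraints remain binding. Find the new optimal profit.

At the optimum: dye uses 84 of 99 (slack = 15); labor uses 162 of 162 (binding); steam uses 168 of 168 (binding).
Since dye is not tight, its dual is 0.
From A_Bᵀ y = c: 4·y_labor + 4·y_steam = 48; 1·y_labor + 2·y_steam = 18.
→ y_labor = 6 and y_steam = 6.
Δz = y_labor·Δb = 6 × (1) = 6, so new z* = 1980 + 6 = 1986.

1986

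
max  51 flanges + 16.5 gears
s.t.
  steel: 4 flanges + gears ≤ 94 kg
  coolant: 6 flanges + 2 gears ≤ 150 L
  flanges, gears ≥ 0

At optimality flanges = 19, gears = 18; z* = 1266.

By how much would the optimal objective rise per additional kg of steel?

Check each constraint at x*: steel 94/94 (tight); coolant 150/150 (tight).
From A_Bᵀ y = c: 4·y_steel + 6·y_coolant = 51; 1·y_steel + 2·y_coolant = 16.5.
Solving: y_steel = 1.5, y_coolant = 7.5.
Shadow price of steel = 1.5.

1.5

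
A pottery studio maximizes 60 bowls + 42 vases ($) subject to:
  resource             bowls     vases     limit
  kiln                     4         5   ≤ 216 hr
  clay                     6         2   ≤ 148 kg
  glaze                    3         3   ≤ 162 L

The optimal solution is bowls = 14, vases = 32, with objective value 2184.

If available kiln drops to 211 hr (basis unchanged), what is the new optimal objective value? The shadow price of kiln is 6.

Δb = -5, so new z* = 2184 + (6)·(-5) = 2184 − 30 = 2154.

2154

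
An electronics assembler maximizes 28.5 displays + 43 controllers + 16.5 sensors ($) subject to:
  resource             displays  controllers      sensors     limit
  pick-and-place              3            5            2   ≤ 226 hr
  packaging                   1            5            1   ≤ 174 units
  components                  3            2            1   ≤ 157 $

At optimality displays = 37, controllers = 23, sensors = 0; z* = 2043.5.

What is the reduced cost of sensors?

-1

Check each constraint at x*: pick-and-place 226/226 (tight); packaging 152/174 (slack 22); components 157/157 (tight).
Since packaging is not tight, its dual is 0.
Dual feasibility on the basic columns requires 3·y_pick-and-place + 3·y_components = 28.5, 5·y_pick-and-place + 2·y_components = 43.
→ y_pick-and-place = 8 and y_components = 1.5.
Reduced cost of sensors: c₃ − yᵀa₃ = 16.5 − (8·2 + 1.5·1) = 16.5 − 17.5 = -1.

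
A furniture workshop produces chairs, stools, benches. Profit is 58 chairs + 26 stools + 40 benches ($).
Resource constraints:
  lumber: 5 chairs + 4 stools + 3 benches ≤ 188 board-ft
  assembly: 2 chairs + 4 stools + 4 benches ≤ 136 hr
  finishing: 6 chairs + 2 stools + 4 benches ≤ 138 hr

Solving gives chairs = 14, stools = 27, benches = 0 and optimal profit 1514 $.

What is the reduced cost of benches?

-4

Binding: assembly and finishing. Non-binding: lumber (10 unused).
Slack constraints have shadow price 0 (complementary slackness).
The binding rows give the dual system: 2·y_assembly + 6·y_finishing = 58 and 4·y_assembly + 2·y_finishing = 26.
→ y_assembly = 2 and y_finishing = 9.
Reduced cost of benches: c₃ − yᵀa₃ = 40 − (2·4 + 9·4) = 40 − 44 = -4.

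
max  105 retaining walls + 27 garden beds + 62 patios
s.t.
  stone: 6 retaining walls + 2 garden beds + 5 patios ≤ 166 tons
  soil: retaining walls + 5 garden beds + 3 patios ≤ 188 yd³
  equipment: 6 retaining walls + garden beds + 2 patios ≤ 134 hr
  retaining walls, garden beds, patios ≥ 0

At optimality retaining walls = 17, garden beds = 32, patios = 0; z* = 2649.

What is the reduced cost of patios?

-1.5

At the optimum: stone uses 166 of 166 (binding); soil uses 177 of 188 (slack = 11); equipment uses 134 of 134 (binding).
Since soil is not tight, its dual is 0.
The binding rows give the dual system: 6·y_stone + 6·y_equipment = 105 and 2·y_stone + 1·y_equipment = 27.
Solving: y_stone = 9.5, y_equipment = 8.
Reduced cost of patios: c₃ − yᵀa₃ = 62 − (9.5·5 + 8·2) = 62 − 63.5 = -1.5.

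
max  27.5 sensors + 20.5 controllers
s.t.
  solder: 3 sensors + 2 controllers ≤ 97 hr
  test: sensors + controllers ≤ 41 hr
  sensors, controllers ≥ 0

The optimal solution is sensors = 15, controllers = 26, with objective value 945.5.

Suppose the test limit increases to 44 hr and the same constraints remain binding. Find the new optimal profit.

965

Check each constraint at x*: solder 97/97 (tight); test 41/41 (tight).
Dual feasibility on the basic columns requires 3·y_solder + 1·y_test = 27.5, 2·y_solder + 1·y_test = 20.5.
Solving: y_solder = 7, y_test = 6.5.
Δz = y_test·Δb = 6.5 × (3) = 19.5, so new z* = 945.5 + 19.5 = 965.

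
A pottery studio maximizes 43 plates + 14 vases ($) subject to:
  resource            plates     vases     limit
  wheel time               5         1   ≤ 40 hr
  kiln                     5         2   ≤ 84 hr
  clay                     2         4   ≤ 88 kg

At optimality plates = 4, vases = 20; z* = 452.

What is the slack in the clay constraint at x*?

clay used = 2·4 + 4·20 = 88; slack = 88 − 88 = 0.

0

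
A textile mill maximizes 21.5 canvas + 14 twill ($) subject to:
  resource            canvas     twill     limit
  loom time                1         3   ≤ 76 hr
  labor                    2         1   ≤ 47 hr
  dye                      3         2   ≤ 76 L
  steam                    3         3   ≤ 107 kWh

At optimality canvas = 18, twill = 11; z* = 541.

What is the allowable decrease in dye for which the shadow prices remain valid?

Binding constraints: labor, dye. The basis is B = [[2,1],[3,2]] with det 1.
Per unit decrease in dye, x* moves by d = (1, -2).
The basis stays optimal until twill reaches 0; allowable decrease = 5.5 L.

5.5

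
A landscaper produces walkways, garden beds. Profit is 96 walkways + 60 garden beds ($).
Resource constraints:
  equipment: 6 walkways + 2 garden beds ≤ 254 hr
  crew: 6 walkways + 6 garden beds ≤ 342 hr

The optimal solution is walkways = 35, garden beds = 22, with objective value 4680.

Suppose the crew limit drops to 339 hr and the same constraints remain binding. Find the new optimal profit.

Both equipment and crew are binding at x*.
Dual feasibility on the basic columns requires 6·y_equipment + 6·y_crew = 96, 2·y_equipment + 6·y_crew = 60.
This yields shadow prices y_equipment = 9, y_crew = 7.
Δz = y_crew·Δb = 7 × (-3) = -21, so new z* = 4680 − 21 = 4659.

4659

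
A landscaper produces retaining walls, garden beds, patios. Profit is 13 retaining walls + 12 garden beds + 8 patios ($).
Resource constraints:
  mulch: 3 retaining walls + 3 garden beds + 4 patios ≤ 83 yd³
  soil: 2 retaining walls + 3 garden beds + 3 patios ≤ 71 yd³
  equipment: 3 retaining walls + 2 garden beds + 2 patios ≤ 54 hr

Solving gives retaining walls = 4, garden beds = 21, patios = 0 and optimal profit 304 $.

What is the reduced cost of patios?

-4

Binding: soil and equipment. Non-binding: mulch (8 unused).
Since mulch is not tight, its dual is 0.
Dual feasibility on the basic columns requires 2·y_soil + 3·y_equipment = 13, 3·y_soil + 2·y_equipment = 12.
This yields shadow prices y_soil = 2, y_equipment = 3.
Reduced cost of patios: c₃ − yᵀa₃ = 8 − (2·3 + 3·2) = 8 − 12 = -4.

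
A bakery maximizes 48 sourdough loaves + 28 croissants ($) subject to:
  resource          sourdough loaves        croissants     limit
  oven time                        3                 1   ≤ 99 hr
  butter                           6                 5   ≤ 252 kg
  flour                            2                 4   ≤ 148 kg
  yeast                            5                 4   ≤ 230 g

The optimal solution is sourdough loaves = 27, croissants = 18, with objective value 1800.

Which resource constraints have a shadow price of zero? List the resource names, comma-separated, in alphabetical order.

flour, yeast

oven time: 99/99 (binding)
butter: 252/252 (binding)
flour: 126/148 (slack 22)
yeast: 207/230 (slack 23)
By complementary slackness, a constraint with positive slack has shadow price 0 → flour, yeast.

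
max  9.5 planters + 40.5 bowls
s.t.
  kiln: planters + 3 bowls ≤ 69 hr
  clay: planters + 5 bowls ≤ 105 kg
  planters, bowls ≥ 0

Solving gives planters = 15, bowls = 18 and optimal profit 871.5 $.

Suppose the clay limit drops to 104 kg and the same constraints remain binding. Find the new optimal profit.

865.5

At the optimum: kiln uses 69 of 69 (binding); clay uses 105 of 105 (binding).
The binding rows give the dual system: 1·y_kiln + 1·y_clay = 9.5 and 3·y_kiln + 5·y_clay = 40.5.
Solving: y_kiln = 3.5, y_clay = 6.
Δz = y_clay·Δb = 6 × (-1) = -6, so new z* = 871.5 − 6 = 865.5.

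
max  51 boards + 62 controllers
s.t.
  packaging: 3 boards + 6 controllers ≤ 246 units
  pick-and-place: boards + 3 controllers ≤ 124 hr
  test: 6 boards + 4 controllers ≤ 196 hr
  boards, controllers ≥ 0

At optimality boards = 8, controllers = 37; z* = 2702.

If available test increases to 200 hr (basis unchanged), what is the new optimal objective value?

2722

Binding: packaging and test. Non-binding: pick-and-place (5 unused).
By complementary slackness, y = 0 for the non-binding constraint.
From A_Bᵀ y = c: 3·y_packaging + 6·y_test = 51; 6·y_packaging + 4·y_test = 62.
This yields shadow prices y_packaging = 7, y_test = 5.
Δz = y_test·Δb = 5 × (4) = 20, so new z* = 2702 + 20 = 2722.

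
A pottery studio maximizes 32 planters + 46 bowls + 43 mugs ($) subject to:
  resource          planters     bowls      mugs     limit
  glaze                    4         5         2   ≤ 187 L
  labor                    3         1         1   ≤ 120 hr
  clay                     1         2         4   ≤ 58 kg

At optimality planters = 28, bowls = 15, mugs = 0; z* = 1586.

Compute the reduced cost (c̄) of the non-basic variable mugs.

Binding: glaze and clay. Non-binding: labor (21 unused).
Since labor is not tight, its dual is 0.
The binding rows give the dual system: 4·y_glaze + 1·y_clay = 32 and 5·y_glaze + 2·y_clay = 46.
This yields shadow prices y_glaze = 6, y_clay = 8.
Reduced cost of mugs: c₃ − yᵀa₃ = 43 − (6·2 + 8·4) = 43 − 44 = -1.

-1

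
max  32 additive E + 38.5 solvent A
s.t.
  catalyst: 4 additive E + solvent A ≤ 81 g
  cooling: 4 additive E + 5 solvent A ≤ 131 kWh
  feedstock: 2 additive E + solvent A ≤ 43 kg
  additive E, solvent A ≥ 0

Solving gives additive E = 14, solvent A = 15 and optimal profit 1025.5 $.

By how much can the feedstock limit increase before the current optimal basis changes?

3.75

Binding constraints: cooling, feedstock. The basis is B = [[4,5],[2,1]] with det -6.
Per unit increase in feedstock, x* moves by d = (0.8333, -0.6667).
The basis stays optimal until catalyst becomes binding; allowable increase = 3.75 kg.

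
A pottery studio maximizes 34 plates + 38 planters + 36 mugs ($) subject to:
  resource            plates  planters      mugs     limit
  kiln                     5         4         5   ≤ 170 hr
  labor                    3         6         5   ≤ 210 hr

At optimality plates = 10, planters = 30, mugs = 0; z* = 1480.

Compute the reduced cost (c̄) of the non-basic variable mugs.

-4

Check each constraint at x*: kiln 170/170 (tight); labor 210/210 (tight).
From A_Bᵀ y = c: 5·y_kiln + 3·y_labor = 34; 4·y_kiln + 6·y_labor = 38.
→ y_kiln = 5 and y_labor = 3.
Reduced cost of mugs: c₃ − yᵀa₃ = 36 − (5·5 + 3·5) = 36 − 40 = -4.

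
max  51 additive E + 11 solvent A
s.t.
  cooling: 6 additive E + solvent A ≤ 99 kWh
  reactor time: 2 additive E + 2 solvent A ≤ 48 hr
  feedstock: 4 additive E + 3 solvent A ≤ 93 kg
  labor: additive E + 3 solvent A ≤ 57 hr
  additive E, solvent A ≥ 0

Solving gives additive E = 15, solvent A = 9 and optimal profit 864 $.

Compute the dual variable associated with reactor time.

At the optimum: cooling uses 99 of 99 (binding); reactor time uses 48 of 48 (binding); feedstock uses 87 of 93 (slack = 6); labor uses 42 of 57 (slack = 15).
Slack constraints have shadow price 0 (complementary slackness).
From A_Bᵀ y = c: 6·y_cooling + 2·y_reactor time = 51; 1·y_cooling + 2·y_reactor time = 11.
Solving: y_cooling = 8, y_reactor time = 1.5.
Shadow price of reactor time = 1.5.

1.5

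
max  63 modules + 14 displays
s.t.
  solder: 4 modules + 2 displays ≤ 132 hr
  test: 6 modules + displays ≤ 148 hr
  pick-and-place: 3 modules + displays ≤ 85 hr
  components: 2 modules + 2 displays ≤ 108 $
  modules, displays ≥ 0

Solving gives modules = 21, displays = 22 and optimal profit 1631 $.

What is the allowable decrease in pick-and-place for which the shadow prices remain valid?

11

Binding constraints: test, pick-and-place. The basis is B = [[6,1],[3,1]] with det 3.
Per unit decrease in pick-and-place, x* moves by d = (0.3333, -2).
The basis stays optimal until displays reaches 0; allowable decrease = 11 hr.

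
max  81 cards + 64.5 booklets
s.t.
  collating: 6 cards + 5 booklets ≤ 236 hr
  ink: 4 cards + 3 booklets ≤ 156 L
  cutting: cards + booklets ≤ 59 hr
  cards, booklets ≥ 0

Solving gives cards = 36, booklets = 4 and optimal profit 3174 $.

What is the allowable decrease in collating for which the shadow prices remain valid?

Binding constraints: collating, ink. The basis is B = [[6,5],[4,3]] with det -2.
Per unit decrease in collating, x* moves by d = (1.5, -2).
The basis stays optimal until booklets reaches 0; allowable decrease = 2 hr.

2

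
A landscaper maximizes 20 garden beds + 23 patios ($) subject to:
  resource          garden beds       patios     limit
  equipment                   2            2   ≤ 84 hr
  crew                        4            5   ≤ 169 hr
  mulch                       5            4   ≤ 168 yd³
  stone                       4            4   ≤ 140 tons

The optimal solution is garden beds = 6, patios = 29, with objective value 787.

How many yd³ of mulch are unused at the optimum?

mulch used = 5·6 + 4·29 = 146; slack = 168 − 146 = 22.

22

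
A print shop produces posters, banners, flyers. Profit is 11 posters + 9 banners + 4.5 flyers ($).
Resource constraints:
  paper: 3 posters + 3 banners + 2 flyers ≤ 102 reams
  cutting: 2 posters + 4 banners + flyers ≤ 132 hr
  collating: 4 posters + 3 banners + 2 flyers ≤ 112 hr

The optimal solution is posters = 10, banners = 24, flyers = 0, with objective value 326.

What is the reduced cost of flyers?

-1.5

Binding: paper and collating. Non-binding: cutting (16 unused).
Slack constraints have shadow price 0 (complementary slackness).
From A_Bᵀ y = c: 3·y_paper + 4·y_collating = 11; 3·y_paper + 3·y_collating = 9.
→ y_paper = 1 and y_collating = 2.
Reduced cost of flyers: c₃ − yᵀa₃ = 4.5 − (1·2 + 2·2) = 4.5 − 6 = -1.5.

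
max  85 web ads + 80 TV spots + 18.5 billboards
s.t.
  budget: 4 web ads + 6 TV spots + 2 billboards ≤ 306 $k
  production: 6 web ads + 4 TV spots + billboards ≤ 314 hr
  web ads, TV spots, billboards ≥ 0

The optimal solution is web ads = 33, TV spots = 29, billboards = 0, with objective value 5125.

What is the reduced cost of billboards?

Check each constraint at x*: budget 306/306 (tight); production 314/314 (tight).
From A_Bᵀ y = c: 4·y_budget + 6·y_production = 85; 6·y_budget + 4·y_production = 80.
Solving: y_budget = 7, y_production = 9.5.
Reduced cost of billboards: c₃ − yᵀa₃ = 18.5 − (7·2 + 9.5·1) = 18.5 − 23.5 = -5.

-5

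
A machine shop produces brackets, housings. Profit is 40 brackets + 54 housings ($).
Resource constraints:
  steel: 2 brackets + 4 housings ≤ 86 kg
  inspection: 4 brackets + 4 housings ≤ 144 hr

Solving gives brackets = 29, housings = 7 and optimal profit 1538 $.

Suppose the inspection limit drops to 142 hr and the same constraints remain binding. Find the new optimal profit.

Check each constraint at x*: steel 86/86 (tight); inspection 144/144 (tight).
The binding rows give the dual system: 2·y_steel + 4·y_inspection = 40 and 4·y_steel + 4·y_inspection = 54.
This yields shadow prices y_steel = 7, y_inspection = 6.5.
Δz = y_inspection·Δb = 6.5 × (-2) = -13, so new z* = 1538 − 13 = 1525.

1525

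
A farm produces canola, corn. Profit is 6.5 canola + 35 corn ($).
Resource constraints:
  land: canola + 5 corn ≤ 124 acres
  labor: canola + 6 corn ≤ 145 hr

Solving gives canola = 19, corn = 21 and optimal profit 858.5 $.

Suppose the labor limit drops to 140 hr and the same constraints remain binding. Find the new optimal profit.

Check each constraint at x*: land 124/124 (tight); labor 145/145 (tight).
Dual feasibility on the basic columns requires 1·y_land + 1·y_labor = 6.5, 5·y_land + 6·y_labor = 35.
Solving: y_land = 4, y_labor = 2.5.
Δz = y_labor·Δb = 2.5 × (-5) = -12.5, so new z* = 858.5 − 12.5 = 846.

846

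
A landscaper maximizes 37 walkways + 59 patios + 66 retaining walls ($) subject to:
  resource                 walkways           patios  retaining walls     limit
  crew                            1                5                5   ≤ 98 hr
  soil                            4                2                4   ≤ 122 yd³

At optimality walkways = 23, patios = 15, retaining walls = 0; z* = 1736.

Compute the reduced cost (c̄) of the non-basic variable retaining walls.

-7

Check each constraint at x*: crew 98/98 (tight); soil 122/122 (tight).
Dual feasibility on the basic columns requires 1·y_crew + 4·y_soil = 37, 5·y_crew + 2·y_soil = 59.
Solving: y_crew = 9, y_soil = 7.
Reduced cost of retaining walls: c₃ − yᵀa₃ = 66 − (9·5 + 7·4) = 66 − 73 = -7.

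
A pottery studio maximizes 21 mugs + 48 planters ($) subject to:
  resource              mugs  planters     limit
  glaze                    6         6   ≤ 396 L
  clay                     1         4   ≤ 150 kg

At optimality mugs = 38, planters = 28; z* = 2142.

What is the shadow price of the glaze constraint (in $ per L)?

At the optimum: glaze uses 396 of 396 (binding); clay uses 150 of 150 (binding).
From A_Bᵀ y = c: 6·y_glaze + 1·y_clay = 21; 6·y_glaze + 4·y_clay = 48.
This yields shadow prices y_glaze = 2, y_clay = 9.
Shadow price of glaze = 2.

2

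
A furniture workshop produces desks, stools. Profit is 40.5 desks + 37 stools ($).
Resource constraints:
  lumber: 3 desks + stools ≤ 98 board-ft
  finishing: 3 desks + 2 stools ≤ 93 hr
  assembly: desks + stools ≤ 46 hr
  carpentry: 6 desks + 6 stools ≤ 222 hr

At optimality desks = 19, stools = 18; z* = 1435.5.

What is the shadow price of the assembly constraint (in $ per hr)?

0

Binding: finishing and carpentry. Non-binding: lumber (23 unused), assembly (9 unused).
Since lumber, assembly are not tight, their duals are 0.
Dual feasibility on the basic columns requires 3·y_finishing + 6·y_carpentry = 40.5, 2·y_finishing + 6·y_carpentry = 37.
This yields shadow prices y_finishing = 3.5, y_carpentry = 5.
Shadow price of assembly = 0.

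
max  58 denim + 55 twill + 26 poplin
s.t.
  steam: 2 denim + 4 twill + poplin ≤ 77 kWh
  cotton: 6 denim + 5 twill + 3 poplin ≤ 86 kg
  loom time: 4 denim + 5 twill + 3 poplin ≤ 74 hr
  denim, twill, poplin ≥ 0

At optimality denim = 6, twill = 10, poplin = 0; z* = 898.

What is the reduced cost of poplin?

At the optimum: steam uses 52 of 77 (slack = 25); cotton uses 86 of 86 (binding); loom time uses 74 of 74 (binding).
By complementary slackness, y = 0 for the non-binding constraint.
From A_Bᵀ y = c: 6·y_cotton + 4·y_loom time = 58; 5·y_cotton + 5·y_loom time = 55.
Solving: y_cotton = 7, y_loom time = 4.
Reduced cost of poplin: c₃ − yᵀa₃ = 26 − (7·3 + 4·3) = 26 − 33 = -7.

-7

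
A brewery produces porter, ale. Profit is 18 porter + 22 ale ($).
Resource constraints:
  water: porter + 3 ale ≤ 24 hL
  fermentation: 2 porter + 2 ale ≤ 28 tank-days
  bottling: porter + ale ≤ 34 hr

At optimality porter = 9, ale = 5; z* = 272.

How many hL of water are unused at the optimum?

water used = 1·9 + 3·5 = 24; slack = 24 − 24 = 0.

0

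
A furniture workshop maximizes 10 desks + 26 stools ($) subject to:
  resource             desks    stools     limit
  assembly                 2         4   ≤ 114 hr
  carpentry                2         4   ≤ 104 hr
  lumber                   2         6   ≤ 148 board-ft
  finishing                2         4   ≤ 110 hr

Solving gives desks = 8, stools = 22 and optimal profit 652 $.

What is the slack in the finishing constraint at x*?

finishing used = 2·8 + 4·22 = 104; slack = 110 − 104 = 6.

6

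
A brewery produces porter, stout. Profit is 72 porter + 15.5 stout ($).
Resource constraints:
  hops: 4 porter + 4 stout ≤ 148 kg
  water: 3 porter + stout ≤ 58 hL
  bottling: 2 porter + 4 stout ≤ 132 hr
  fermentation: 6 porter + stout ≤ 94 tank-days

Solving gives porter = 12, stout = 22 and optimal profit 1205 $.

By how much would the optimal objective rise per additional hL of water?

7

Binding: water and fermentation. Non-binding: hops (12 unused), bottling (20 unused).
By complementary slackness, y = 0 for the non-binding constraints.
Dual feasibility on the basic columns requires 3·y_water + 6·y_fermentation = 72, 1·y_water + 1·y_fermentation = 15.5.
This yields shadow prices y_water = 7, y_fermentation = 8.5.
Shadow price of water = 7.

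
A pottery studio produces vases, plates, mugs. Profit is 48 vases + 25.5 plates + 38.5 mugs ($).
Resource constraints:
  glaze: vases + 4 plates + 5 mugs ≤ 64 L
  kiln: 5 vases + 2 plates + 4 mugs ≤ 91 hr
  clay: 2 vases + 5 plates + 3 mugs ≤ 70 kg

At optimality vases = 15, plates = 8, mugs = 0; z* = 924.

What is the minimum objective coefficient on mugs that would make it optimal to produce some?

40.5

Binding: kiln and clay. Non-binding: glaze (17 unused).
Slack constraints have shadow price 0 (complementary slackness).
The binding rows give the dual system: 5·y_kiln + 2·y_clay = 48 and 2·y_kiln + 5·y_clay = 25.5.
→ y_kiln = 9 and y_clay = 1.5.
mugs enters the basis when its profit ≥ yᵀa₃ = 9·4 + 1.5·3 = 40.5.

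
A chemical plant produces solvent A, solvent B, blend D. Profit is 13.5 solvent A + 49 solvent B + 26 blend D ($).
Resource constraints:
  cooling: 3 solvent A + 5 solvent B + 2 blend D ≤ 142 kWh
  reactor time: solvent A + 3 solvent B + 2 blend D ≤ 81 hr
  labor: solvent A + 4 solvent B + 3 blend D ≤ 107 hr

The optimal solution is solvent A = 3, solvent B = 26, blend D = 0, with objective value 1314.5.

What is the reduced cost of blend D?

-9.5

Check each constraint at x*: cooling 139/142 (slack 3); reactor time 81/81 (tight); labor 107/107 (tight).
Slack constraints have shadow price 0 (complementary slackness).
The binding rows give the dual system: 1·y_reactor time + 1·y_labor = 13.5 and 3·y_reactor time + 4·y_labor = 49.
This yields shadow prices y_reactor time = 5, y_labor = 8.5.
Reduced cost of blend D: c₃ − yᵀa₃ = 26 − (5·2 + 8.5·3) = 26 − 35.5 = -9.5.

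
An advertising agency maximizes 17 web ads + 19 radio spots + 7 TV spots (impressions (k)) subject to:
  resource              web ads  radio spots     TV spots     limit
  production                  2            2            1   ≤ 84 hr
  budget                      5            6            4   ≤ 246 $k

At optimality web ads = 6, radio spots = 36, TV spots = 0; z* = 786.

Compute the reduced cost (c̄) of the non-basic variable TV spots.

-4.5

Check each constraint at x*: production 84/84 (tight); budget 246/246 (tight).
The binding rows give the dual system: 2·y_production + 5·y_budget = 17 and 2·y_production + 6·y_budget = 19.
→ y_production = 3.5 and y_budget = 2.
Reduced cost of TV spots: c₃ − yᵀa₃ = 7 − (3.5·1 + 2·4) = 7 − 11.5 = -4.5.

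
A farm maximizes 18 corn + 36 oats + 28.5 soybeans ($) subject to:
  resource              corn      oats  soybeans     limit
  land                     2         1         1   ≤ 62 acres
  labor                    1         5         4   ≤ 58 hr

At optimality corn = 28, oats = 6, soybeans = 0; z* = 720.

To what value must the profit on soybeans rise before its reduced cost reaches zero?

Both land and labor are binding at x*.
From A_Bᵀ y = c: 2·y_land + 1·y_labor = 18; 1·y_land + 5·y_labor = 36.
→ y_land = 6 and y_labor = 6.
soybeans enters the basis when its profit ≥ yᵀa₃ = 6·1 + 6·4 = 30.

30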